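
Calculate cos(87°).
cos(87°) = 0.05234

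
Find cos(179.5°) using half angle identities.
cos(179.5°) = -√((1 + cos 359°)/2) = -1.0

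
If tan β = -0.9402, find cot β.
cot β = 1/tan β = -1.064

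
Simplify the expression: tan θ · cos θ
tan θ · cos θ = sin θ (using Quotient identity)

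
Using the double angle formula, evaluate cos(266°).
cos(266°) = 2cos²133° - 1 = -0.06976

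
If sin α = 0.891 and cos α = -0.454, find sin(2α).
sin(2α) = 2 sin α cos α = -0.809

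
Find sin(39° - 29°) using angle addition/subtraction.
sin(39° - 29°) = sin 39° cos 29° - cos 39° sin 29° = 0.1736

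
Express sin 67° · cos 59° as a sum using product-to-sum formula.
sin 67° cos 59° = (1/2)[sin(67°+59°) + sin(67°-59°)]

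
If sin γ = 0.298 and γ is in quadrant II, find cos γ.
cos γ = -0.9546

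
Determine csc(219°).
csc(219°) = -1.589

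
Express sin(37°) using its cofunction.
sin(37°) = cos(90° - 37°) = cos(53°)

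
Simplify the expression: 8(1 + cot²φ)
8(1 + cot²φ) = 8(csc²φ) (using Pythagorean identity)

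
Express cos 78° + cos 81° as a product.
cos 78° + cos 81° = 2 cos(79.5°) cos(-1.5°)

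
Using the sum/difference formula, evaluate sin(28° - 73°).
sin(28° - 73°) = sin 28° cos 73° - cos 28° sin 73° = -√2/2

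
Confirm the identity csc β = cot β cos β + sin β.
RHS = cos²β/sin β + sin β = (cos²β + sin²β)/sin β = 1/sin β = csc β = LHS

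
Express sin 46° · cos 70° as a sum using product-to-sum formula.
sin 46° cos 70° = (1/2)[sin(46°+70°) + sin(46°-70°)]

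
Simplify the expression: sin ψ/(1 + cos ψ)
sin ψ/(1 + cos ψ) = tan(ψ/2) (using Half angle)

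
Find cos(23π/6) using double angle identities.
cos(23π/6) = cos²23π/12 - sin²23π/12 = √3/2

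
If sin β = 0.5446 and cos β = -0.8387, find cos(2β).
cos(2β) = cos²β - sin²β = 0.4068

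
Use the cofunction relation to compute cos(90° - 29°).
cos(90° - 29°) = sin(29°) = 0.4848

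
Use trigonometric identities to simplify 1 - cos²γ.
1 - cos²γ = sin²γ (using Pythagorean identity)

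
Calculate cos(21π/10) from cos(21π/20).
cos(21π/10) = cos²21π/20 - sin²21π/20 = 0.9511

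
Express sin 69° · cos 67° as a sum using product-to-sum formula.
sin 69° cos 67° = (1/2)[sin(69°+67°) + sin(69°-67°)]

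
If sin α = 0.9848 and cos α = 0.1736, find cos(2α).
cos(2α) = cos²α - sin²α = -0.9397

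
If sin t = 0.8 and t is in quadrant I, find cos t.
cos t = 0.6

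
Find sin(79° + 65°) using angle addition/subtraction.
sin(79° + 65°) = sin 79° cos 65° + cos 79° sin 65° = 0.5878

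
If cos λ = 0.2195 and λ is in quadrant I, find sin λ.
sin λ = 0.9756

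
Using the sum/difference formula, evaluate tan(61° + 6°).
tan(61° + 6°) = (tan 61° + tan 6°)/(1 - tan 61° tan 6°) = 2.356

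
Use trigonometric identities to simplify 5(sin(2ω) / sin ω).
5(sin(2ω) / sin ω) = 5(2 cos ω) (using Double angle)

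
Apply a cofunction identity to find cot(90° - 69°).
cot(90° - 69°) = tan(69°) = 2.605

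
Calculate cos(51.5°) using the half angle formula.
cos(51.5°) = √((1 + cos 103°)/2) = 0.6225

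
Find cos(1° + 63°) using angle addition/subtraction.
cos(1° + 63°) = cos 1° cos 63° - sin 1° sin 63° = 0.4384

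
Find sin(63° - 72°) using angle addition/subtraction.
sin(63° - 72°) = sin 63° cos 72° - cos 63° sin 72° = -0.1564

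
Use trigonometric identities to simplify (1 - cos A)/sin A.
(1 - cos A)/sin A = tan(A/2) (using Half angle)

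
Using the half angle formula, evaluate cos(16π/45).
cos(16π/45) = √((1 + cos 32π/45)/2) = 0.4384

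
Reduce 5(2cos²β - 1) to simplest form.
5(2cos²β - 1) = 5(cos(2β)) (using Double angle)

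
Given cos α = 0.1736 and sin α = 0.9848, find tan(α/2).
tan(α/2) = sin α / (1 + cos α) = 0.8391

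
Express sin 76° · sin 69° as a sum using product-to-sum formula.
sin 76° sin 69° = (1/2)[cos(76°-69°) - cos(76°+69°)]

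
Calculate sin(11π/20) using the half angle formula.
sin(11π/20) = √((1 - cos 11π/10)/2) = 0.9877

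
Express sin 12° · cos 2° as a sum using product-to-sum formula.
sin 12° cos 2° = (1/2)[sin(12°+2°) + sin(12°-2°)]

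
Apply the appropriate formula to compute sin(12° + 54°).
sin(12° + 54°) = sin 12° cos 54° + cos 12° sin 54° = 0.9135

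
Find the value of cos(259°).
cos(259°) = -0.1908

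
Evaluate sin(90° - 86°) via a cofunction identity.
sin(90° - 86°) = cos(86°) = 0.06976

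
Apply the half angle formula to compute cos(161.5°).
cos(161.5°) = -√((1 + cos 323°)/2) = -0.9483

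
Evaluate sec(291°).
sec(291°) = 2.79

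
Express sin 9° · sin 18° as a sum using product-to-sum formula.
sin 9° sin 18° = (1/2)[cos(9°-18°) - cos(9°+18°)]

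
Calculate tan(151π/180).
tan(151π/180) = -0.5543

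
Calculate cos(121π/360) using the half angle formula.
cos(121π/360) = √((1 + cos 121π/180)/2) = 0.4924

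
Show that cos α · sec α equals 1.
LHS = cos α · (1/cos α) = 1 = RHS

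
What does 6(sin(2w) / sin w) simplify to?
6(sin(2w) / sin w) = 6(2 cos w) (using Double angle)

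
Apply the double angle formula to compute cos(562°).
cos(562°) = cos²281° - sin²281° = -0.9272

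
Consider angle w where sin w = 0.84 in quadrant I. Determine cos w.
cos w = √(1 - sin²w) = 0.5426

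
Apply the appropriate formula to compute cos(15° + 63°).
cos(15° + 63°) = cos 15° cos 63° - sin 15° sin 63° = 0.2079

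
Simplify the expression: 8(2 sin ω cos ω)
8(2 sin ω cos ω) = 8(sin(2ω)) (using Double angle)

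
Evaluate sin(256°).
sin(256°) = -0.9703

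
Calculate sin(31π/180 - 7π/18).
sin(31π/180 - 7π/18) = sin 31π/180 cos 7π/18 - cos 31π/180 sin 7π/18 = -0.6293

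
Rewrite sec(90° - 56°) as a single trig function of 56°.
sec(90° - 56°) = csc(56°)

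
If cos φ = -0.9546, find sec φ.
sec φ = 1/cos φ = -1.048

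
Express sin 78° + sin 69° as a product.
sin 78° + sin 69° = 2 sin(73.5°) cos(4.5°)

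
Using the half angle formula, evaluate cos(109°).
cos(109°) = -√((1 + cos 218°)/2) = -0.3256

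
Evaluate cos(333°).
cos(333°) = 0.891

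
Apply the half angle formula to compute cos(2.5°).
cos(2.5°) = √((1 + cos 5°)/2) = 0.999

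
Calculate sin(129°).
sin(129°) = 0.7771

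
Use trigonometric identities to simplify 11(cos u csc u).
11(cos u csc u) = 11(cot u) (using Reciprocal + quotient)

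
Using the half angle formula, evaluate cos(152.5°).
cos(152.5°) = -√((1 + cos 305°)/2) = -0.887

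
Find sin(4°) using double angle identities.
sin(4°) = 2 sin 2° cos 2° = 0.06976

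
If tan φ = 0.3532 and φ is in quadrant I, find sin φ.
sin φ = 0.333 (using tan²φ + 1 = sec²φ)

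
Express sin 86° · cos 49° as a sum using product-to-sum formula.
sin 86° cos 49° = (1/2)[sin(86°+49°) + sin(86°-49°)]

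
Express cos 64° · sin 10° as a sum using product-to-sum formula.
cos 64° sin 10° = (1/2)[sin(64°+10°) - sin(64°-10°)]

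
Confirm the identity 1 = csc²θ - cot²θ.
RHS = 1/sin²θ - cos²θ/sin²θ = (1 - cos²θ)/sin²θ = sin²θ/sin²θ = 1 = LHS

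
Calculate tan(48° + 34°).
tan(48° + 34°) = (tan 48° + tan 34°)/(1 - tan 48° tan 34°) = 7.115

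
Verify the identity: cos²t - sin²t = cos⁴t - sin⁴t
RHS = (cos²t - sin²t)(cos²t + sin²t) = (cos²t - sin²t) · 1 = cos²t - sin²t = LHS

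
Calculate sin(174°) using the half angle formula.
sin(174°) = √((1 - cos 348°)/2) = 0.1045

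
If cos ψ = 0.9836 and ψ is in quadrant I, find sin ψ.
sin ψ = 0.1804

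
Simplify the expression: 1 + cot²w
1 + cot²w = csc²w (using Pythagorean identity)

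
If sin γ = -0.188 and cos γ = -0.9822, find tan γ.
tan γ = sin γ / cos γ = 0.1914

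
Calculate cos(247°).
cos(247°) = -0.3907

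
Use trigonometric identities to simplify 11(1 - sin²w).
11(1 - sin²w) = 11(cos²w) (using Pythagorean identity)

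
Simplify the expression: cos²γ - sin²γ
cos²γ - sin²γ = cos(2γ) (using Double angle)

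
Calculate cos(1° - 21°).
cos(1° - 21°) = cos 1° cos 21° + sin 1° sin 21° = 0.9397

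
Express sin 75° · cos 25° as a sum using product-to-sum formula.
sin 75° cos 25° = (1/2)[sin(75°+25°) + sin(75°-25°)]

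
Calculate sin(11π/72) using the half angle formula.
sin(11π/72) = √((1 - cos 11π/36)/2) = 0.4617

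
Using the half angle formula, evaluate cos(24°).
cos(24°) = √((1 + cos 48°)/2) = 0.9135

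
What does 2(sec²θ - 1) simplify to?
2(sec²θ - 1) = 2(tan²θ) (using Pythagorean identity)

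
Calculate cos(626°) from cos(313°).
cos(626°) = cos²313° - sin²313° = -0.06976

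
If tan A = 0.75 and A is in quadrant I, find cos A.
cos A = 0.8 (using tan²A + 1 = sec²A)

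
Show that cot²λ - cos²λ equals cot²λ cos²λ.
LHS = cos²λ/sin²λ - cos²λ = cos²λ(1/sin²λ - 1) = cos²λ · (1 - sin²λ)/sin²λ = cos²λ · cos²λ/sin²λ = cos²λ · cot²λ = RHS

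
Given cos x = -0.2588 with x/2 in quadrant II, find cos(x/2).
cos(x/2) = ±√((1 + cos x)/2); negative since x/2 ∈ QII, so cos(x/2) = -0.6088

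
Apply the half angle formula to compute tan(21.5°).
tan(21.5°) = sin 43° / (1 + cos 43°) = 0.3939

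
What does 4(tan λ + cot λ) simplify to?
4(tan λ + cot λ) = 4(sec λ csc λ) (using Quotient identities)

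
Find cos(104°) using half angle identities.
cos(104°) = -√((1 + cos 208°)/2) = -0.2419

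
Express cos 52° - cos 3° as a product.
cos 52° - cos 3° = -2 sin(27.5°) sin(24.5°)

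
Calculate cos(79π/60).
cos(79π/60) = -0.5446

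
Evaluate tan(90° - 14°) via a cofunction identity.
tan(90° - 14°) = cot(14°) = 4.011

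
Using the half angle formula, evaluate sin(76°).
sin(76°) = √((1 - cos 152°)/2) = 0.9703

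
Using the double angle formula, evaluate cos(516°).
cos(516°) = cos²258° - sin²258° = -0.9135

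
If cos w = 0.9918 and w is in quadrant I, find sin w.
sin w = 0.1278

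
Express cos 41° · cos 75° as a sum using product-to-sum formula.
cos 41° cos 75° = (1/2)[cos(41°-75°) + cos(41°+75°)]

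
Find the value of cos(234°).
cos(234°) = -0.5878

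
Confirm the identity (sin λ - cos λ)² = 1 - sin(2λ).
LHS = sin²λ - 2 sin λ cos λ + cos²λ = (sin²λ + cos²λ) - 2 sin λ cos λ = 1 - sin(2λ) = RHS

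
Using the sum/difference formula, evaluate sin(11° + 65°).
sin(11° + 65°) = sin 11° cos 65° + cos 11° sin 65° = 0.9703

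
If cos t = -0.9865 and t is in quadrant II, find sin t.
sin t = 0.1638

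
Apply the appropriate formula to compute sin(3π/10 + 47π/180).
sin(3π/10 + 47π/180) = sin 3π/10 cos 47π/180 + cos 3π/10 sin 47π/180 = 0.9816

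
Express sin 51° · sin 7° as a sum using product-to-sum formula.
sin 51° sin 7° = (1/2)[cos(51°-7°) - cos(51°+7°)]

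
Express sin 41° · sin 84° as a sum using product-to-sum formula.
sin 41° sin 84° = (1/2)[cos(41°-84°) - cos(41°+84°)]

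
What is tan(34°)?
tan(34°) = 0.6745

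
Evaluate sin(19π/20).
sin(19π/20) = 0.1564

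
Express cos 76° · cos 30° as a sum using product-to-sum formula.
cos 76° cos 30° = (1/2)[cos(76°-30°) + cos(76°+30°)]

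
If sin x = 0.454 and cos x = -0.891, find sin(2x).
sin(2x) = 2 sin x cos x = -0.809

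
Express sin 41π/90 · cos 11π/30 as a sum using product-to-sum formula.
sin 41π/90 cos 11π/30 = (1/2)[sin(41π/90+11π/30) + sin(41π/90-11π/30)]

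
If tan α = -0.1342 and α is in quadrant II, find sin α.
sin α = 0.133 (using tan²α + 1 = sec²α)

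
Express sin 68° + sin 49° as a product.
sin 68° + sin 49° = 2 sin(58.5°) cos(9.5°)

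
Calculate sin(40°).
sin(40°) = 0.6428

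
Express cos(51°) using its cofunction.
cos(51°) = sin(90° - 51°) = sin(39°)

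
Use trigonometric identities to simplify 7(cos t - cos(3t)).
7(cos t - cos(3t)) = 7(2 sin(2t) sin t) (using Sum-to-product)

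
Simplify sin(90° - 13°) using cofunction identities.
sin(90° - 13°) = cos(13°)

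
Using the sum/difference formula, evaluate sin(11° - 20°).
sin(11° - 20°) = sin 11° cos 20° - cos 11° sin 20° = -0.1564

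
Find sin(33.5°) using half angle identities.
sin(33.5°) = √((1 - cos 67°)/2) = 0.5519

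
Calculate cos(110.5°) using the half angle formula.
cos(110.5°) = -√((1 + cos 221°)/2) = -0.3502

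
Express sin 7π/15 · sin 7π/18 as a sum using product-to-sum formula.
sin 7π/15 sin 7π/18 = (1/2)[cos(7π/15-7π/18) - cos(7π/15+7π/18)]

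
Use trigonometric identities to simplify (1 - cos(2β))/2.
(1 - cos(2β))/2 = sin²β (using Power reduction)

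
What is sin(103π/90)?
sin(103π/90) = -0.4384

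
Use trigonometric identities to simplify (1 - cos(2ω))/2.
(1 - cos(2ω))/2 = sin²ω (using Power reduction)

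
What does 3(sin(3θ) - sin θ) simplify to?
3(sin(3θ) - sin θ) = 3(2 cos(2θ) sin θ) (using Sum-to-product)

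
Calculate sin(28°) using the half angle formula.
sin(28°) = √((1 - cos 56°)/2) = 0.4695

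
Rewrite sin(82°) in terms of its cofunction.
sin(82°) = cos(90° - 82°) = cos(8°)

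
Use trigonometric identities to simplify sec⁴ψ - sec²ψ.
sec⁴ψ - sec²ψ = tan⁴ψ + tan²ψ (using Pythagorean)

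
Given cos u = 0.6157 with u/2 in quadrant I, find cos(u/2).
cos(u/2) = ±√((1 + cos u)/2); positive since u/2 ∈ QI, so cos(u/2) = 0.8988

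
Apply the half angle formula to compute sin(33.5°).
sin(33.5°) = √((1 - cos 67°)/2) = 0.5519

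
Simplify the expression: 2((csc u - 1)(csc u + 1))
2((csc u - 1)(csc u + 1)) = 2(cot²u) (using Diff. of squares)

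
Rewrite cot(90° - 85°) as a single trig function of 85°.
cot(90° - 85°) = tan(85°)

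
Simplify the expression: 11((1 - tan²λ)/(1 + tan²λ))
11((1 - tan²λ)/(1 + tan²λ)) = 11(cos(2λ)) (using Double angle)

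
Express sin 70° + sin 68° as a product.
sin 70° + sin 68° = 2 sin(69°) cos(1°)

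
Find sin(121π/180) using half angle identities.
sin(121π/180) = √((1 - cos 121π/90)/2) = 0.8572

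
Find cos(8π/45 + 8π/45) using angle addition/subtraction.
cos(8π/45 + 8π/45) = cos 8π/45 cos 8π/45 - sin 8π/45 sin 8π/45 = 0.4384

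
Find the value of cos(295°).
cos(295°) = 0.4226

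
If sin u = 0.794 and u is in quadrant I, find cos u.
cos u = 0.6079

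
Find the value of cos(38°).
cos(38°) = 0.788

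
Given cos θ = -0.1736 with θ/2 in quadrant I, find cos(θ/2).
cos(θ/2) = ±√((1 + cos θ)/2); positive since θ/2 ∈ QI, so cos(θ/2) = 0.6428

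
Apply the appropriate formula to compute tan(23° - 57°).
tan(23° - 57°) = (tan 23° - tan 57°)/(1 + tan 23° tan 57°) = -0.6745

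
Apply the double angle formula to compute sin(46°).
sin(46°) = 2 sin 23° cos 23° = 0.7193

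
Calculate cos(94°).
cos(94°) = -0.06976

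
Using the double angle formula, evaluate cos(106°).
cos(106°) = 2cos²53° - 1 = -0.2756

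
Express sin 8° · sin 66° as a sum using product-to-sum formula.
sin 8° sin 66° = (1/2)[cos(8°-66°) - cos(8°+66°)]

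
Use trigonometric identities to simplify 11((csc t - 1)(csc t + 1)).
11((csc t - 1)(csc t + 1)) = 11(cot²t) (using Diff. of squares)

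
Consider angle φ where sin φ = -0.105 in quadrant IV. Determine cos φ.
cos φ = √(1 - sin²φ) = 0.9945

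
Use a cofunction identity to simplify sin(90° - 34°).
sin(90° - 34°) = cos(34°)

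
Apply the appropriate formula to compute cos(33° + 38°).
cos(33° + 38°) = cos 33° cos 38° - sin 33° sin 38° = 0.3256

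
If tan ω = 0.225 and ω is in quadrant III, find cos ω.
cos ω = -0.9756 (using tan²ω + 1 = sec²ω)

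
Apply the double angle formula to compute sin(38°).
sin(38°) = 2 sin 19° cos 19° = 0.6157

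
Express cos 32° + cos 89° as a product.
cos 32° + cos 89° = 2 cos(60.5°) cos(-28.5°)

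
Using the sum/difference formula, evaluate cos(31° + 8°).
cos(31° + 8°) = cos 31° cos 8° - sin 31° sin 8° = 0.7771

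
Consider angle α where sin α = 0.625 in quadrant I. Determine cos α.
cos α = √(1 - sin²α) = 0.7806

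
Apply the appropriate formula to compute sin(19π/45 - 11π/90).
sin(19π/45 - 11π/90) = sin 19π/45 cos 11π/90 - cos 19π/45 sin 11π/90 = 0.809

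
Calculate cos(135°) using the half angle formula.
cos(135°) = -√((1 + cos 270°)/2) = -√2/2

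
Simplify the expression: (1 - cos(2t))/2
(1 - cos(2t))/2 = sin²t (using Power reduction)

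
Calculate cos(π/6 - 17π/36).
cos(π/6 - 17π/36) = cos π/6 cos 17π/36 + sin π/6 sin 17π/36 = 0.5736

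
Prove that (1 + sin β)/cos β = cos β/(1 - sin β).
LHS = (1 + sin β)(1 - sin β) / (cos β(1 - sin β)) = (1 - sin²β) / (cos β(1 - sin β)) = cos²β / (cos β(1 - sin β)) = cos β/(1 - sin β) = RHS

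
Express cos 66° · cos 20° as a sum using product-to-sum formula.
cos 66° cos 20° = (1/2)[cos(66°-20°) + cos(66°+20°)]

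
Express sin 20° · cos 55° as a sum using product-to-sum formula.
sin 20° cos 55° = (1/2)[sin(20°+55°) + sin(20°-55°)]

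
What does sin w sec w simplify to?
sin w sec w = tan w (using Reciprocal + quotient)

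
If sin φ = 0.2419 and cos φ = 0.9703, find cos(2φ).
cos(2φ) = cos²φ - sin²φ = 0.883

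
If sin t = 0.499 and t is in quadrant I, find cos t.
cos t = 0.8666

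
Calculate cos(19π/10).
cos(19π/10) = 0.9511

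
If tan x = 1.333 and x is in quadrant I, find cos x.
cos x = 0.6001 (using tan²x + 1 = sec²x)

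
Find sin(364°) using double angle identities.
sin(364°) = 2 sin 182° cos 182° = 0.06976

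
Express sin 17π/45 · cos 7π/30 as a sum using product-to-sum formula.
sin 17π/45 cos 7π/30 = (1/2)[sin(17π/45+7π/30) + sin(17π/45-7π/30)]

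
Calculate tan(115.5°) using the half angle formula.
tan(115.5°) = sin 231° / (1 + cos 231°) = -2.097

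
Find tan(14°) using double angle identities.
tan(14°) = 2 tan 7° / (1 - tan²7°) = 0.2493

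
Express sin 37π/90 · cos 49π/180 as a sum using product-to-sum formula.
sin 37π/90 cos 49π/180 = (1/2)[sin(37π/90+49π/180) + sin(37π/90-49π/180)]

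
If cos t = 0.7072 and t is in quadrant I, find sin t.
sin t = 0.707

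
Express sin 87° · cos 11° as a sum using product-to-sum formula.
sin 87° cos 11° = (1/2)[sin(87°+11°) + sin(87°-11°)]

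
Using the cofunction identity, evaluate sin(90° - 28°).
sin(90° - 28°) = cos(28°) = 0.8829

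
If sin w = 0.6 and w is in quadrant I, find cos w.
cos w = 0.8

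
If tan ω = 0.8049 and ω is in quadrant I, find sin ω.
sin ω = 0.627 (using tan²ω + 1 = sec²ω)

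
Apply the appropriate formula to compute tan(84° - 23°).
tan(84° - 23°) = (tan 84° - tan 23°)/(1 + tan 84° tan 23°) = 1.804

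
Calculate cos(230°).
cos(230°) = -0.6428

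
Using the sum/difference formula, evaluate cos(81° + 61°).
cos(81° + 61°) = cos 81° cos 61° - sin 81° sin 61° = -0.788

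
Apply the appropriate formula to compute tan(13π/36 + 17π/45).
tan(13π/36 + 17π/45) = (tan 13π/36 + tan 17π/45)/(1 - tan 13π/36 tan 17π/45) = -1.072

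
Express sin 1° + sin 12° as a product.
sin 1° + sin 12° = 2 sin(6.5°) cos(-5.5°)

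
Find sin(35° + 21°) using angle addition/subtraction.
sin(35° + 21°) = sin 35° cos 21° + cos 35° sin 21° = 0.829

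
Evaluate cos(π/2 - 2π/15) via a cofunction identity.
cos(π/2 - 2π/15) = sin(2π/15) = 0.4067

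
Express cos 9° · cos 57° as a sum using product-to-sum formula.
cos 9° cos 57° = (1/2)[cos(9°-57°) + cos(9°+57°)]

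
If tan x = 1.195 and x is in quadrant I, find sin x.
sin x = 0.7669 (using tan²x + 1 = sec²x)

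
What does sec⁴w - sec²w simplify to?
sec⁴w - sec²w = tan⁴w + tan²w (using Pythagorean)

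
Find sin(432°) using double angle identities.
sin(432°) = 2 sin 216° cos 216° = 0.9511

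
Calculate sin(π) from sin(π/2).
sin(π) = 2 sin π/2 cos π/2 = 0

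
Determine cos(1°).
cos(1°) = 0.9998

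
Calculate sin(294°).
sin(294°) = -0.9135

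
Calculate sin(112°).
sin(112°) = 0.9272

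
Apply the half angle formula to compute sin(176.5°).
sin(176.5°) = √((1 - cos 353°)/2) = 0.06105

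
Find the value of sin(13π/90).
sin(13π/90) = 0.4384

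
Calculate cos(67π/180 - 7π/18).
cos(67π/180 - 7π/18) = cos 67π/180 cos 7π/18 + sin 67π/180 sin 7π/18 = 0.9986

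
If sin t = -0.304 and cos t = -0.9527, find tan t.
tan t = sin t / cos t = 0.3191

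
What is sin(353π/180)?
sin(353π/180) = -0.1219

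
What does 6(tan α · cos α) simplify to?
6(tan α · cos α) = 6(sin α) (using Quotient identity)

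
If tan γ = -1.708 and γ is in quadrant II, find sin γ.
sin γ = 0.863 (using tan²γ + 1 = sec²γ)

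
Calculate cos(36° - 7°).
cos(36° - 7°) = cos 36° cos 7° + sin 36° sin 7° = 0.8746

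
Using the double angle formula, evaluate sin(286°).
sin(286°) = 2 sin 143° cos 143° = -0.9613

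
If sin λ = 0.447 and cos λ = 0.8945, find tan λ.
tan λ = sin λ / cos λ = 0.4997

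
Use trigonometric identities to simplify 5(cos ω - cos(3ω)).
5(cos ω - cos(3ω)) = 5(2 sin(2ω) sin ω) (using Sum-to-product)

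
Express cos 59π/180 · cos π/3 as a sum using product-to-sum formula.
cos 59π/180 cos π/3 = (1/2)[cos(59π/180-π/3) + cos(59π/180+π/3)]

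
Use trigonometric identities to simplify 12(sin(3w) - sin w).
12(sin(3w) - sin w) = 12(2 cos(2w) sin w) (using Sum-to-product)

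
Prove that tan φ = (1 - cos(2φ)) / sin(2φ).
RHS = 2sin²φ / (2 sin φ cos φ) = sin φ/cos φ = tan φ = LHS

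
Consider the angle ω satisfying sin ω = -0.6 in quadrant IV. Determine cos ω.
cos ω = √(1 - sin²ω) = 0.8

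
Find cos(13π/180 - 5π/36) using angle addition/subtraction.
cos(13π/180 - 5π/36) = cos 13π/180 cos 5π/36 + sin 13π/180 sin 5π/36 = 0.9781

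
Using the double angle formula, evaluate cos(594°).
cos(594°) = cos²297° - sin²297° = -0.5878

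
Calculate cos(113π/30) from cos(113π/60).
cos(113π/30) = cos²113π/60 - sin²113π/60 = 0.7431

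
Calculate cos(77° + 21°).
cos(77° + 21°) = cos 77° cos 21° - sin 77° sin 21° = -0.1392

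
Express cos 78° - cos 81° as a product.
cos 78° - cos 81° = -2 sin(79.5°) sin(-1.5°)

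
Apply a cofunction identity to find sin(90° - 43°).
sin(90° - 43°) = cos(43°) = 0.7314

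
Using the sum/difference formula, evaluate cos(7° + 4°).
cos(7° + 4°) = cos 7° cos 4° - sin 7° sin 4° = 0.9816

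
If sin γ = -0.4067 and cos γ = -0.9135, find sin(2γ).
sin(2γ) = 2 sin γ cos γ = 0.743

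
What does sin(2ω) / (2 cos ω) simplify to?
sin(2ω) / (2 cos ω) = sin ω (using Double angle)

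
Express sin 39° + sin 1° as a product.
sin 39° + sin 1° = 2 sin(20°) cos(19°)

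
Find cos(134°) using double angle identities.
cos(134°) = cos²67° - sin²67° = -0.6947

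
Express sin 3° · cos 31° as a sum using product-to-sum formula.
sin 3° cos 31° = (1/2)[sin(3°+31°) + sin(3°-31°)]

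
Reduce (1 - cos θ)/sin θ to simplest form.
(1 - cos θ)/sin θ = tan(θ/2) (using Half angle)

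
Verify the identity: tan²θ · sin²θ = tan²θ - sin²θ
RHS = sin²θ/cos²θ - sin²θ = sin²θ(1/cos²θ - 1) = sin²θ · (1 - cos²θ)/cos²θ = sin²θ · sin²θ/cos²θ = sin²θ · tan²θ = LHS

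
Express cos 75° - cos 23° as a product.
cos 75° - cos 23° = -2 sin(49°) sin(26°)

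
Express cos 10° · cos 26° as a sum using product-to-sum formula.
cos 10° cos 26° = (1/2)[cos(10°-26°) + cos(10°+26°)]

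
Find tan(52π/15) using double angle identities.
tan(52π/15) = 2 tan 26π/15 / (1 - tan²26π/15) = 9.514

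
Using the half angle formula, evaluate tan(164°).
tan(164°) = sin 328° / (1 + cos 328°) = -0.2867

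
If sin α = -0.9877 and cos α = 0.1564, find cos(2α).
cos(2α) = cos²α - sin²α = -0.9511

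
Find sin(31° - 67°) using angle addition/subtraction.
sin(31° - 67°) = sin 31° cos 67° - cos 31° sin 67° = -0.5878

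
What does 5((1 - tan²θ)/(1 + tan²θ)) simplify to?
5((1 - tan²θ)/(1 + tan²θ)) = 5(cos(2θ)) (using Double angle)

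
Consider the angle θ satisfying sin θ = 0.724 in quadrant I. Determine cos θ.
cos θ = √(1 - sin²θ) = 0.6898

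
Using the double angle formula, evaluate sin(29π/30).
sin(29π/30) = 2 sin 29π/60 cos 29π/60 = 0.1045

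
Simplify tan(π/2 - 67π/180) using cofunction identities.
tan(π/2 - 67π/180) = cot(67π/180)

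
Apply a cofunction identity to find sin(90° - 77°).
sin(90° - 77°) = cos(77°) = 0.225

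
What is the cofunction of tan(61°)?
tan(61°) = cot(90° - 61°) = cot(29°)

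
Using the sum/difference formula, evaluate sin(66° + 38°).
sin(66° + 38°) = sin 66° cos 38° + cos 66° sin 38° = 0.9703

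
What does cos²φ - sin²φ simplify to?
cos²φ - sin²φ = cos(2φ) (using Double angle)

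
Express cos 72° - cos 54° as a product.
cos 72° - cos 54° = -2 sin(63°) sin(9°)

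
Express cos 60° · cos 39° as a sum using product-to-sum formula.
cos 60° cos 39° = (1/2)[cos(60°-39°) + cos(60°+39°)]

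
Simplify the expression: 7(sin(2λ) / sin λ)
7(sin(2λ) / sin λ) = 7(2 cos λ) (using Double angle)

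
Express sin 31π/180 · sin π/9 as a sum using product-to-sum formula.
sin 31π/180 sin π/9 = (1/2)[cos(31π/180-π/9) - cos(31π/180+π/9)]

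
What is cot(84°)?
cot(84°) = 0.1051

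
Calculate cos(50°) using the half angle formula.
cos(50°) = √((1 + cos 100°)/2) = 0.6428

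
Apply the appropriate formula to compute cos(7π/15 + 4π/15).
cos(7π/15 + 4π/15) = cos 7π/15 cos 4π/15 - sin 7π/15 sin 4π/15 = -0.6691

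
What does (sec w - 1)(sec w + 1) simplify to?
(sec w - 1)(sec w + 1) = tan²w (using Diff. of squares)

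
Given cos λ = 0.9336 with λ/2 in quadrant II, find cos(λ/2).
cos(λ/2) = ±√((1 + cos λ)/2); negative since λ/2 ∈ QII, so cos(λ/2) = -0.9833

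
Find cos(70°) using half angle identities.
cos(70°) = √((1 + cos 140°)/2) = 0.342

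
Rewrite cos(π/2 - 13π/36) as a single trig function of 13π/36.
cos(π/2 - 13π/36) = sin(13π/36)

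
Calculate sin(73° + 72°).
sin(73° + 72°) = sin 73° cos 72° + cos 73° sin 72° = 0.5736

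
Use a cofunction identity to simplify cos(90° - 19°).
cos(90° - 19°) = sin(19°)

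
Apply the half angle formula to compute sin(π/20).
sin(π/20) = √((1 - cos π/10)/2) = 0.1564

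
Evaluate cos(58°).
cos(58°) = 0.5299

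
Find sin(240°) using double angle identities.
sin(240°) = 2 sin 120° cos 120° = -√3/2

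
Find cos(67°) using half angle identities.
cos(67°) = √((1 + cos 134°)/2) = 0.3907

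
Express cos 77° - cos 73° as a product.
cos 77° - cos 73° = -2 sin(75°) sin(2°)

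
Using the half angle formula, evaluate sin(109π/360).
sin(109π/360) = √((1 - cos 109π/180)/2) = 0.8141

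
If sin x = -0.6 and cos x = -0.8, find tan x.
tan x = sin x / cos x = 0.75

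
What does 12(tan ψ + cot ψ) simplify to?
12(tan ψ + cot ψ) = 12(sec ψ csc ψ) (using Quotient identities)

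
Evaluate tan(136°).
tan(136°) = -0.9657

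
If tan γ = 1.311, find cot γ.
cot γ = 1/tan γ = 0.7628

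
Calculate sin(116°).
sin(116°) = 0.8988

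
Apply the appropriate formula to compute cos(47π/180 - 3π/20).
cos(47π/180 - 3π/20) = cos 47π/180 cos 3π/20 + sin 47π/180 sin 3π/20 = 0.9397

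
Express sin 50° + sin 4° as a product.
sin 50° + sin 4° = 2 sin(27°) cos(23°)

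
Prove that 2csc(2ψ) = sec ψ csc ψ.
LHS = 2/sin(2ψ) = 2/(2 sin ψ cos ψ) = 1/(sin ψ cos ψ) = (1/cos ψ)(1/sin ψ) = sec ψ csc ψ = RHS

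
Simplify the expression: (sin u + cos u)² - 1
(sin u + cos u)² - 1 = sin(2u) (using Pythagorean + double angle)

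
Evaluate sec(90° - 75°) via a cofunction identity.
sec(90° - 75°) = csc(75°) = 1.035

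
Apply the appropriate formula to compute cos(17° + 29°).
cos(17° + 29°) = cos 17° cos 29° - sin 17° sin 29° = 0.6947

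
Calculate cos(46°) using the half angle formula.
cos(46°) = √((1 + cos 92°)/2) = 0.6947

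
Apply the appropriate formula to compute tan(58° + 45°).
tan(58° + 45°) = (tan 58° + tan 45°)/(1 - tan 58° tan 45°) = -4.331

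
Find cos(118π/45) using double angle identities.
cos(118π/45) = cos²59π/45 - sin²59π/45 = -0.3746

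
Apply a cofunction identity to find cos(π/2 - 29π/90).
cos(π/2 - 29π/90) = sin(29π/90) = 0.848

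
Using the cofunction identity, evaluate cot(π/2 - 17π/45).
cot(π/2 - 17π/45) = tan(17π/45) = 2.475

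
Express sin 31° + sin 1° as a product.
sin 31° + sin 1° = 2 sin(16°) cos(15°)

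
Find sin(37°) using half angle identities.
sin(37°) = √((1 - cos 74°)/2) = 0.6018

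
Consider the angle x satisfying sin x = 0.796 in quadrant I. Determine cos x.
cos x = √(1 - sin²x) = 0.6053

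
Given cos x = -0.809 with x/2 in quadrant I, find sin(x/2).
sin(x/2) = ±√((1 - cos x)/2); positive since x/2 ∈ QI, so sin(x/2) = 0.9511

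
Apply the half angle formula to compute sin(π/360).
sin(π/360) = √((1 - cos π/180)/2) = 0.008727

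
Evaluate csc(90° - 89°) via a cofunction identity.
csc(90° - 89°) = sec(89°) = 57.3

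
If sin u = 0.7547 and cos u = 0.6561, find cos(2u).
cos(2u) = cos²u - sin²u = -0.1391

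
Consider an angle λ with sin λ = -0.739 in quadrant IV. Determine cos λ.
cos λ = √(1 - sin²λ) = 0.6737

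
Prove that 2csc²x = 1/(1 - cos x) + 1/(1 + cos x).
RHS = [(1 + cos x) + (1 - cos x)] / [(1 - cos x)(1 + cos x)] = 2/(1 - cos²x) = 2/sin²x = 2csc²x = LHS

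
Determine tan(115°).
tan(115°) = -2.145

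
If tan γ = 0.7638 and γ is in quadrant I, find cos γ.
cos γ = 0.7947 (using tan²γ + 1 = sec²γ)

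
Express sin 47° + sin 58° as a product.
sin 47° + sin 58° = 2 sin(52.5°) cos(-5.5°)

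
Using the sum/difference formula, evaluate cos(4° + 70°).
cos(4° + 70°) = cos 4° cos 70° - sin 4° sin 70° = 0.2756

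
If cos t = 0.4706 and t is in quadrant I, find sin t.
sin t = 0.8823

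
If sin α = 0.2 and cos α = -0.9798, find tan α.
tan α = sin α / cos α = -0.2041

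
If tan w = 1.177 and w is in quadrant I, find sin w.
sin w = 0.7621 (using tan²w + 1 = sec²w)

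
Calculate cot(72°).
cot(72°) = 0.3249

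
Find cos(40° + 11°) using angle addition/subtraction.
cos(40° + 11°) = cos 40° cos 11° - sin 40° sin 11° = 0.6293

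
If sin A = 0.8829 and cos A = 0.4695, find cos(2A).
cos(2A) = cos²A - sin²A = -0.5591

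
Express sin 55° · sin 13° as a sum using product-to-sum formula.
sin 55° sin 13° = (1/2)[cos(55°-13°) - cos(55°+13°)]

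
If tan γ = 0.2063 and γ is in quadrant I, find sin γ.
sin γ = 0.202 (using tan²γ + 1 = sec²γ)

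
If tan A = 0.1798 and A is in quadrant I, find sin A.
sin A = 0.177 (using tan²A + 1 = sec²A)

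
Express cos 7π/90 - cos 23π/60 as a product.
cos 7π/90 - cos 23π/60 = -2 sin(83π/360) sin(-11π/72)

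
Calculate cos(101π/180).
cos(101π/180) = -0.1908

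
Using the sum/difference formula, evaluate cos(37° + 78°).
cos(37° + 78°) = cos 37° cos 78° - sin 37° sin 78° = -0.4226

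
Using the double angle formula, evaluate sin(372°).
sin(372°) = 2 sin 186° cos 186° = 0.2079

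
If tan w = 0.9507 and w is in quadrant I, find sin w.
sin w = 0.689 (using tan²w + 1 = sec²w)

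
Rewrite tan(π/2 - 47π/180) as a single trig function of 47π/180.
tan(π/2 - 47π/180) = cot(47π/180)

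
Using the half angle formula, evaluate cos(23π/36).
cos(23π/36) = -√((1 + cos 23π/18)/2) = -0.4226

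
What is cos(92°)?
cos(92°) = -0.0349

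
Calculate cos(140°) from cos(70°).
cos(140°) = cos²70° - sin²70° = -0.766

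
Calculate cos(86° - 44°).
cos(86° - 44°) = cos 86° cos 44° + sin 86° sin 44° = 0.7431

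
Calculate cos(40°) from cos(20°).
cos(40°) = cos²20° - sin²20° = 0.766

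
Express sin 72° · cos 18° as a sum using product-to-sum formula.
sin 72° cos 18° = (1/2)[sin(72°+18°) + sin(72°-18°)]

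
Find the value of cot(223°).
cot(223°) = 1.072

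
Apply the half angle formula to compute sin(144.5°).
sin(144.5°) = √((1 - cos 289°)/2) = 0.5807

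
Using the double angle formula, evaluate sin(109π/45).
sin(109π/45) = 2 sin 109π/90 cos 109π/90 = 0.9703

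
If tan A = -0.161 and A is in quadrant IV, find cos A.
cos A = 0.9873 (using tan²A + 1 = sec²A)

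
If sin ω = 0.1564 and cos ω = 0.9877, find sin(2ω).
sin(2ω) = 2 sin ω cos ω = 0.309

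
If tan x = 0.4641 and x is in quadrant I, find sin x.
sin x = 0.421 (using tan²x + 1 = sec²x)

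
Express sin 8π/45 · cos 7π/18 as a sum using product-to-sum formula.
sin 8π/45 cos 7π/18 = (1/2)[sin(8π/45+7π/18) + sin(8π/45-7π/18)]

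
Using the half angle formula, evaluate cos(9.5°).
cos(9.5°) = √((1 + cos 19°)/2) = 0.9863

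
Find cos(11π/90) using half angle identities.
cos(11π/90) = √((1 + cos 11π/45)/2) = 0.9272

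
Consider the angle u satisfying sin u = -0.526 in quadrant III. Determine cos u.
cos u = ±√(1 - sin²u) = -0.8505 (negative in QIII)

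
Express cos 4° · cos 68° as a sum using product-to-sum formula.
cos 4° cos 68° = (1/2)[cos(4°-68°) + cos(4°+68°)]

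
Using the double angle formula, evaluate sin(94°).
sin(94°) = 2 sin 47° cos 47° = 0.9976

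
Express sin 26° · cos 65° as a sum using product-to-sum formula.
sin 26° cos 65° = (1/2)[sin(26°+65°) + sin(26°-65°)]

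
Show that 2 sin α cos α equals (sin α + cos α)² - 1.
RHS = sin²α + 2 sin α cos α + cos²α - 1 = (sin²α + cos²α) + 2 sin α cos α - 1 = 1 + 2 sin α cos α - 1 = 2 sin α cos α = LHS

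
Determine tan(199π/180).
tan(199π/180) = 0.3443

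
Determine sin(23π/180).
sin(23π/180) = 0.3907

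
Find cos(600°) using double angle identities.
cos(600°) = cos²300° - sin²300° = -1/2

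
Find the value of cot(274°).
cot(274°) = -0.06993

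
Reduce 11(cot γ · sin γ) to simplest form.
11(cot γ · sin γ) = 11(cos γ) (using Quotient identity)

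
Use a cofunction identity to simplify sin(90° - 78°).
sin(90° - 78°) = cos(78°)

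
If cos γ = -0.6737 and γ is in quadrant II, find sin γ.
sin γ = 0.739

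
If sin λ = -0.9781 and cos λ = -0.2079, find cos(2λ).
cos(2λ) = cos²λ - sin²λ = -0.9135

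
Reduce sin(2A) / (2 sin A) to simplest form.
sin(2A) / (2 sin A) = cos A (using Double angle)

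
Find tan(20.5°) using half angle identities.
tan(20.5°) = sin 41° / (1 + cos 41°) = 0.3739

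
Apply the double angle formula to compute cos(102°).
cos(102°) = cos²51° - sin²51° = -0.2079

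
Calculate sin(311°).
sin(311°) = -0.7547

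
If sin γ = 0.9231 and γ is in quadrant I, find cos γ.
cos γ = 0.3846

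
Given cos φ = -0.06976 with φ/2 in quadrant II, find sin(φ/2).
sin(φ/2) = ±√((1 - cos φ)/2); positive since φ/2 ∈ QII, so sin(φ/2) = 0.7314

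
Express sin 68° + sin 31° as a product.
sin 68° + sin 31° = 2 sin(49.5°) cos(18.5°)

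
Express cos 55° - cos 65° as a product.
cos 55° - cos 65° = -2 sin(60°) sin(-5°)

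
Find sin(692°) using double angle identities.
sin(692°) = 2 sin 346° cos 346° = -0.4695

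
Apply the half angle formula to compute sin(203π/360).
sin(203π/360) = √((1 - cos 203π/180)/2) = 0.9799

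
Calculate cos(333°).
cos(333°) = 0.891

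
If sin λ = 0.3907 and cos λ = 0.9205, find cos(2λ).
cos(2λ) = cos²λ - sin²λ = 0.6947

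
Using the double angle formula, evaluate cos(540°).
cos(540°) = cos²270° - sin²270° = -1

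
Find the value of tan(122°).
tan(122°) = -1.6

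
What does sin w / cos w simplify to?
sin w / cos w = tan w (using Quotient identity)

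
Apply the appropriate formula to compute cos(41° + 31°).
cos(41° + 31°) = cos 41° cos 31° - sin 41° sin 31° = 0.309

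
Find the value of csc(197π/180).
csc(197π/180) = -3.42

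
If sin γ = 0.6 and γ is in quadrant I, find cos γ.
cos γ = 0.8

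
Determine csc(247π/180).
csc(247π/180) = -1.086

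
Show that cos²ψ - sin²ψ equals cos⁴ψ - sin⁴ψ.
RHS = (cos²ψ - sin²ψ)(cos²ψ + sin²ψ) = (cos²ψ - sin²ψ) · 1 = cos²ψ - sin²ψ = LHS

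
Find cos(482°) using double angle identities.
cos(482°) = cos²241° - sin²241° = -0.5299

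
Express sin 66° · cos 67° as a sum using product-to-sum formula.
sin 66° cos 67° = (1/2)[sin(66°+67°) + sin(66°-67°)]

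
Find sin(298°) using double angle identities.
sin(298°) = 2 sin 149° cos 149° = -0.8829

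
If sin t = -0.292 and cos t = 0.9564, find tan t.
tan t = sin t / cos t = -0.3053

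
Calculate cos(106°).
cos(106°) = -0.2756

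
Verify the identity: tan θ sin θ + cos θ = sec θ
LHS = sin²θ/cos θ + cos θ = (sin²θ + cos²θ)/cos θ = 1/cos θ = sec θ = RHS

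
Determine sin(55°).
sin(55°) = 0.8192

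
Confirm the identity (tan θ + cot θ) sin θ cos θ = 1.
LHS = (sin θ/cos θ + cos θ/sin θ) sin θ cos θ = ((sin²θ + cos²θ)/(sin θ cos θ)) · sin θ cos θ = sin²θ + cos²θ = 1 = RHS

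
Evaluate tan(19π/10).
tan(19π/10) = -0.3249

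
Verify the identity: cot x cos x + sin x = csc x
LHS = cos²x/sin x + sin x = (cos²x + sin²x)/sin x = 1/sin x = csc x = RHS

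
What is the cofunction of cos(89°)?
cos(89°) = sin(90° - 89°) = sin(1°)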